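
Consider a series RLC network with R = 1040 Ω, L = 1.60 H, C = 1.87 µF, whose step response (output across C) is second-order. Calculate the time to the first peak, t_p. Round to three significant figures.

t_p ≈ 0.00657 s

For a series RLC circuit (capacitor voltage as output), ω_n = 1/√(LC) = 1/√(1.60 H · 1.87 µF) = 578 rad/s.
ζ = (R/2)·√(C/L) = (1040/2)·√(1.87 µF/1.60 H) = 0.562.
The damped frequency ω_d = ω_n√(1−ζ²) = 478 rad/s. t_p = π/ω_d = 0.00657 s.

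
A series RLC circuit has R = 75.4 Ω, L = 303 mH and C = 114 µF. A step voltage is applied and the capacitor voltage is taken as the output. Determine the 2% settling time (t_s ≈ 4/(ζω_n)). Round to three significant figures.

t_s ≈ 0.0321 s

For a series RLC circuit (capacitor voltage as output), ω_n = 1/√(LC) = 1/√(303 mH · 114 µF) = 170 rad/s.
ζ = (R/2)·√(C/L) = (75.4/2)·√(114 µF/303 mH) = 0.731.
t_s ≈ 4/(ζω_n) = 0.0321 s.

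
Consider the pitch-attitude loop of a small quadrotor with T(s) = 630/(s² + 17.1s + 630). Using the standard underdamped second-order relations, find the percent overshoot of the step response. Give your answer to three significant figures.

%OS ≈ 32.0%

ω_n = √630 = 25.1 rad/s; ζ = 17.1/(2·25.1) = 0.341.
%OS = 100 e^{−πζ/√(1−ζ²)} with ζ = 0.341 gives 32.0%.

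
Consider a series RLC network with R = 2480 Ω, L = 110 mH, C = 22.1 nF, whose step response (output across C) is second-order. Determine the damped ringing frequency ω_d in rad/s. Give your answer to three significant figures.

For a series RLC circuit (capacitor voltage as output), ω_n = 1/√(LC) = 1/√(110 mH · 22.1 nF) = 20300 rad/s.
ζ = (R/2)·√(C/L) = (2480/2)·√(22.1 nF/110 mH) = 0.556.
The damped frequency ω_d = ω_n√(1−ζ²) = 16900 rad/s.

ω_d ≈ 16900 rad/s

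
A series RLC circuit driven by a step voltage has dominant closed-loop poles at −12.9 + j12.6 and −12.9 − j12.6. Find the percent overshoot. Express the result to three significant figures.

The poles are at −σ ± jω_d with σ = 12.9 and ω_d = 12.6, so ω_n = √(σ²+ω_d²) = 18.0 rad/s and ζ = σ/ω_n = 0.715.
%OS = 100 e^{−πζ/√(1−ζ²)} with ζ = 0.715 gives 4.01%.

%OS ≈ 4.01%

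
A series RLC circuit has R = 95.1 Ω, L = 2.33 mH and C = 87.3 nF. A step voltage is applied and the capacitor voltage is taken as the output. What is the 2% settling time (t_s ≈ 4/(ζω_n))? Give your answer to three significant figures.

t_s ≈ 0.000196 s

For a series RLC circuit (capacitor voltage as output), ω_n = 1/√(LC) = 1/√(2.33 mH · 87.3 nF) = 70100 rad/s.
ζ = (R/2)·√(C/L) = (95.1/2)·√(87.3 nF/2.33 mH) = 0.291.
t_s ≈ 4/(ζω_n) = 0.000196 s.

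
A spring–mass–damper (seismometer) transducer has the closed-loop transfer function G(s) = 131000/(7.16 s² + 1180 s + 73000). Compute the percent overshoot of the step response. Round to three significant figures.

Dividing through by 7.16: denominator becomes s² + 164.8 s + 10200.
So ω_n = √10200 = 101 rad/s and ζ = 164.8/(2·101) = 0.816.
%OS = 100 e^{−πζ/√(1−ζ²)} with ζ = 0.816 gives 1.18%.

%OS ≈ 1.18%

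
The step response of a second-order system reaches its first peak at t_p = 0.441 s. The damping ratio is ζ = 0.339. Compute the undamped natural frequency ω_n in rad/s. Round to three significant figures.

Peak time t_p = π/ω_d, so ω_d = π/t_p = π/0.441 = 7.12 rad/s.
ω_n = ω_d/√(1−ζ²) = 7.12/√0.885 = 7.57 rad/s.

ω_n ≈ 7.57 rad/s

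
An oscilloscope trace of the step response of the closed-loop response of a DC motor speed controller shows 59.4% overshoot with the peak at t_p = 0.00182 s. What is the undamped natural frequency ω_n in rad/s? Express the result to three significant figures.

ζ from %OS: ζ = |ln 0.594|/√(π²+ln²0.594) = 0.164.
From t_p = π/ω_d, ω_d = π/0.00182 = 1730 rad/s, so ω_n = ω_d/√(1−ζ²) = 1750 rad/s.

ω_n ≈ 1750 rad/s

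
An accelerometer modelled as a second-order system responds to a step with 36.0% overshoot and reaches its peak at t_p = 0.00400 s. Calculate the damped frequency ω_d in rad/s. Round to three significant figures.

t_p = π/ω_d, so ω_d = π/0.00400 = 785 rad/s.

ω_d ≈ 785 rad/s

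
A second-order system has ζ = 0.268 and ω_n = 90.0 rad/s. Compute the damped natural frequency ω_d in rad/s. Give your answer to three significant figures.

ω_d = ω_n√(1−ζ²) = 90.0·√0.928 = 86.7 rad/s.

ω_d ≈ 86.7 rad/s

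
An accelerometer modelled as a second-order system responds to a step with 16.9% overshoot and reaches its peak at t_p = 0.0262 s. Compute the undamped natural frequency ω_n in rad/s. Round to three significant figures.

ω_n ≈ 138 rad/s

The overshoot fixes ζ = −ln(OS)/√(π²+ln²(OS)) = 0.493.
From t_p = π/ω_d, ω_d = π/0.0262 = 120 rad/s, so ω_n = ω_d/√(1−ζ²) = 138 rad/s.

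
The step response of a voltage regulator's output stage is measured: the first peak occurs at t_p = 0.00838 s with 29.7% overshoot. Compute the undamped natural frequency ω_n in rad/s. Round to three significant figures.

ω_n ≈ 402 rad/s

The overshoot fixes ζ = −ln(OS)/√(π²+ln²(OS)) = 0.360.
From t_p = π/ω_d, ω_d = π/0.00838 = 375 rad/s, so ω_n = ω_d/√(1−ζ²) = 402 rad/s.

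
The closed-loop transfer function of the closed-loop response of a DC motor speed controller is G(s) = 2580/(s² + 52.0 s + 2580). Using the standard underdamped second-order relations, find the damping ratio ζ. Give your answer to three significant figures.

Matching coefficients with s² + 2ζω_n s + ω_n² gives ω_n² = 2580 ⇒ ω_n = 50.8 rad/s, and ζ = 52.0/(2ω_n) = 0.512.

ζ ≈ 0.512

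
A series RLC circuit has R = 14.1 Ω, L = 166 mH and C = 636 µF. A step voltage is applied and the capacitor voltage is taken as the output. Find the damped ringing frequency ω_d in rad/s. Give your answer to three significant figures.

ω_d ≈ 87.6 rad/s

For a series RLC circuit (capacitor voltage as output), ω_n = 1/√(LC) = 1/√(166 mH · 636 µF) = 97.3 rad/s.
ζ = (R/2)·√(C/L) = (14.1/2)·√(636 µF/166 mH) = 0.436.
ω_d = ω_n√(1−ζ²) = 87.6 rad/s.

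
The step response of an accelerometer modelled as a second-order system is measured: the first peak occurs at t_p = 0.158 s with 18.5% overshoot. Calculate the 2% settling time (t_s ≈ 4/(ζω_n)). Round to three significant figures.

t_s ≈ 0.375 s

The overshoot fixes ζ = −ln(OS)/√(π²+ln²(OS)) = 0.473.
From t_p = π/ω_d, ω_d = π/0.158 = 19.9 rad/s, so ω_n = ω_d/√(1−ζ²) = 22.6 rad/s.
t_s ≈ 4/(ζω_n) = 4/(0.473·22.6) = 0.375 s.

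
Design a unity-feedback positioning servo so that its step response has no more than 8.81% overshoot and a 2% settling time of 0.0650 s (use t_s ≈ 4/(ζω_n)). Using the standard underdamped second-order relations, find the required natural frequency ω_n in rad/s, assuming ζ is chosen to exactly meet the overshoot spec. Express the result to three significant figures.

ζ = −ln(OS)/√(π² + (ln OS)²). With OS = 0.0881, ln OS = −2.429 and ζ = 2.429/3.971 = 0.612.
From t_s ≈ 4/(ζω_n): ω_n = 4/(ζ·t_s) = 4/(0.612·0.0650) = 101 rad/s.

ω_n ≈ 101 rad/s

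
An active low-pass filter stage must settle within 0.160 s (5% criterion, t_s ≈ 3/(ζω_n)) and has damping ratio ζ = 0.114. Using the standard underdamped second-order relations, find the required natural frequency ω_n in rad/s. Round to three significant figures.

Rearranging t_s ≈ 3/(ζω_n) gives ω_n = 3/(ζ·t_s) = 3/(0.114 × 0.160) = 164 rad/s.

ω_n ≈ 164 rad/s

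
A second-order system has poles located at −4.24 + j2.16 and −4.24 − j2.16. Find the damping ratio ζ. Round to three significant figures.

ζ ≈ 0.891

|pole| = ω_n = √(4.24² + 2.16²) = 4.76 rad/s; ζ = cos θ = σ/ω_n = 0.891.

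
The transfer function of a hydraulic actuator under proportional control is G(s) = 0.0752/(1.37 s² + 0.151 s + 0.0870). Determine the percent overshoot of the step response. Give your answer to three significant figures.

%OS ≈ 49.5%

Dividing through by 1.37: denominator becomes s² + 0.1102 s + 0.06350.
So ω_n = √0.06350 = 0.252 rad/s and ζ = 0.1102/(2·0.252) = 0.219.
%OS = 100 e^{−πζ/√(1−ζ²)} with ζ = 0.219 gives 49.5%.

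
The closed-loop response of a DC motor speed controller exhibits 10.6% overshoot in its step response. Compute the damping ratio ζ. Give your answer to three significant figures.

ζ = −ln(OS)/√(π² + (ln OS)²). With OS = 0.106, ln OS = −2.244 and ζ = 2.244/3.861 = 0.581.

ζ ≈ 0.581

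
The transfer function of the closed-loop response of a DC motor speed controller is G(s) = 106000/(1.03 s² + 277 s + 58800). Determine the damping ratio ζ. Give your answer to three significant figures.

Dividing through by 1.03: denominator becomes s² + 268.9 s + 57090.
So ω_n = √57090 = 239 rad/s and ζ = 268.9/(2·239) = 0.563.

ζ ≈ 0.563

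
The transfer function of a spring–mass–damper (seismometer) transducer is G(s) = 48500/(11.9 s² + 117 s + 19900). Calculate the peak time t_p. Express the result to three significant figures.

Dividing through by 11.9: denominator becomes s² + 9.832 s + 1672.
So ω_n = √1672 = 40.9 rad/s and ζ = 9.832/(2·40.9) = 0.120.
ω_d = 40.9·√(1 − 0.120²) = 40.6 rad/s. t_p = π/ω_d = 0.0774 s.

t_p ≈ 0.0774 s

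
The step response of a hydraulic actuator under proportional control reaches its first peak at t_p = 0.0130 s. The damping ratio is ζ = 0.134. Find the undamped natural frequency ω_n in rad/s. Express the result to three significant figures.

ω_n ≈ 244 rad/s

Peak time t_p = π/ω_d, so ω_d = π/t_p = π/0.0130 = 242 rad/s.
ω_n = ω_d/√(1−ζ²) = 242/√0.982 = 244 rad/s.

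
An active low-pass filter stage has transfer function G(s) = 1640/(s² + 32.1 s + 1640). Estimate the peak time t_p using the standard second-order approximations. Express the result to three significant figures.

Comparing the denominator to s² + 2ζω_n s + ω_n²: ω_n = √1640 = 40.5 rad/s, and 2ζω_n = 32.1 so ζ = 32.1/(2·40.5) = 0.396.
The damped frequency ω_d = ω_n√(1−ζ²) = 37.2 rad/s. Then t_p = π/ω_d = 0.0845 s.

t_p ≈ 0.0845 s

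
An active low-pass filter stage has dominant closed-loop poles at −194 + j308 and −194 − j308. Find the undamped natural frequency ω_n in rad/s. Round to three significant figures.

ω_n ≈ 364 rad/s

The poles are at −σ ± jω_d with σ = 194 and ω_d = 308, so ω_n = √(σ²+ω_d²) = 364 rad/s and ζ = σ/ω_n = 0.533.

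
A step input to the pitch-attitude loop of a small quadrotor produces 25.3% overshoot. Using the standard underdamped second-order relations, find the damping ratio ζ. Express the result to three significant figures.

ζ ≈ 0.401

Inverting the overshoot relation: ζ = |ln 0.253|/√(π² + ln²0.253) = 0.401.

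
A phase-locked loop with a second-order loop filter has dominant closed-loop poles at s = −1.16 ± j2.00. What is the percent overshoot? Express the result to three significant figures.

The poles are at −σ ± jω_d with σ = 1.16 and ω_d = 2.00, so ω_n = √(σ²+ω_d²) = 2.31 rad/s and ζ = σ/ω_n = 0.502.
Overshoot: exp(−π·0.502/√(1−0.502²)) = 0.162, i.e. 16.2%.

%OS ≈ 16.2%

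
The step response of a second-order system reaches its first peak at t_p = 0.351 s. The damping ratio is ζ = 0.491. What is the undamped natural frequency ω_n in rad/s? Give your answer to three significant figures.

Peak time t_p = π/ω_d, so ω_d = π/t_p = π/0.351 = 8.95 rad/s.
ω_n = ω_d/√(1−ζ²) = 8.95/√0.759 = 10.3 rad/s.

ω_n ≈ 10.3 rad/s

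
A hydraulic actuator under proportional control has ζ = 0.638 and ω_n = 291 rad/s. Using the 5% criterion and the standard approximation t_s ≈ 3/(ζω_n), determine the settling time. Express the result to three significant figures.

t_s ≈ 3/(ζω_n) = 3/(0.638 × 291) = 0.0162 s.

t_s ≈ 0.0162 s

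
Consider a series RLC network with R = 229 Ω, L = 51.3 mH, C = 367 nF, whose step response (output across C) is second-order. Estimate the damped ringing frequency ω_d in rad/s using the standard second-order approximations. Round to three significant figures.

For a series RLC circuit (capacitor voltage as output), ω_n = 1/√(LC) = 1/√(51.3 mH · 367 nF) = 7290 rad/s.
ζ = (R/2)·√(C/L) = (229/2)·√(367 nF/51.3 mH) = 0.306.
ω_d = 7290·√(1 − 0.306²) = 6940 rad/s.

ω_d ≈ 6940 rad/s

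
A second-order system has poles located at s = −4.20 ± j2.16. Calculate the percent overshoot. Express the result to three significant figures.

With σ = 4.20, ω_d = 2.16: ω_n = √(σ²+ω_d²) = 4.72 rad/s, ζ = σ/ω_n = 0.889.
Overshoot: exp(−π·0.889/√(1−0.889²)) = 0.00222, i.e. 0.222%.

%OS ≈ 0.222%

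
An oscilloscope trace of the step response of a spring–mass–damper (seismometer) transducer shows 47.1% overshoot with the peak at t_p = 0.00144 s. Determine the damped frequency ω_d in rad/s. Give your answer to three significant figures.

ω_d ≈ 2180 rad/s

t_p = π/ω_d, so ω_d = π/0.00144 = 2180 rad/s.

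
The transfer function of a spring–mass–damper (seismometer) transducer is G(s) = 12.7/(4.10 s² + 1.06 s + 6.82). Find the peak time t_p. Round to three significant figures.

t_p ≈ 2.45 s

Dividing through by 4.10: denominator becomes s² + 0.2585 s + 1.663.
So ω_n = √1.663 = 1.29 rad/s and ζ = 0.2585/(2·1.29) = 0.100.
The damped frequency ω_d = ω_n√(1−ζ²) = 1.28 rad/s. t_p = π/ω_d = 2.45 s.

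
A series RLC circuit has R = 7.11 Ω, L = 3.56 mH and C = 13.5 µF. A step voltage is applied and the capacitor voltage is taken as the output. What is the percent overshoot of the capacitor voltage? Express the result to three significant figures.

%OS ≈ 49.4%

For a series RLC circuit (capacitor voltage as output), ω_n = 1/√(LC) = 1/√(3.56 mH · 13.5 µF) = 4560 rad/s.
ζ = (R/2)·√(C/L) = (7.11/2)·√(13.5 µF/3.56 mH) = 0.219.
%OS = 100·exp(−πζ/√(1−ζ²)) = 49.4%.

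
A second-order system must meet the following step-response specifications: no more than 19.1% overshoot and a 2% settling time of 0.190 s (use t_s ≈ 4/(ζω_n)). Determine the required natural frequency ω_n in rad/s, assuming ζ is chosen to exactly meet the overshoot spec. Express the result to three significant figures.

Inverting the overshoot relation: ζ = |ln 0.191|/√(π² + ln²0.191) = 0.466.
Then ω_n = 4/(ζ t_s) = 4/(0.466 × 0.190) = 45.2 rad/s.

ω_n ≈ 45.2 rad/s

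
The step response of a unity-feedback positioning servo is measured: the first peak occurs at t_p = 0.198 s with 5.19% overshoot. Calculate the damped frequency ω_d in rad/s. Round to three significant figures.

t_p = π/ω_d, so ω_d = π/0.198 = 15.9 rad/s.

ω_d ≈ 15.9 rad/s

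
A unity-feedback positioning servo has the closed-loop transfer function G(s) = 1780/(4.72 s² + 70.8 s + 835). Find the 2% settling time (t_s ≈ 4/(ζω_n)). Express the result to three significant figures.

Dividing through by 4.72: denominator becomes s² + 15.00 s + 176.9.
So ω_n = √176.9 = 13.3 rad/s and ζ = 15.00/(2·13.3) = 0.564.
t_s ≈ 4/(ζω_n) = 0.533 s.

t_s ≈ 0.533 s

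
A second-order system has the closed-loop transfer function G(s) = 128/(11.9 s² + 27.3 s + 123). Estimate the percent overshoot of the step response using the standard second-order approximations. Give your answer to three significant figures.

Dividing through by 11.9: denominator becomes s² + 2.294 s + 10.34.
So ω_n = √10.34 = 3.21 rad/s and ζ = 2.294/(2·3.21) = 0.357.
%OS = 100 e^{−πζ/√(1−ζ²)} with ζ = 0.357 gives 30.1%.

%OS ≈ 30.1%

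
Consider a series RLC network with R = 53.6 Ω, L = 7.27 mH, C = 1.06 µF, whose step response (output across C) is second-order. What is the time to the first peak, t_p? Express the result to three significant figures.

For a series RLC circuit (capacitor voltage as output), ω_n = 1/√(LC) = 1/√(7.27 mH · 1.06 µF) = 11400 rad/s.
ζ = (R/2)·√(C/L) = (53.6/2)·√(1.06 µF/7.27 mH) = 0.324.
ω_d = 11400·√(1 − 0.324²) = 10800 rad/s. t_p = π/ω_d = 0.000291 s.

t_p ≈ 0.000291 s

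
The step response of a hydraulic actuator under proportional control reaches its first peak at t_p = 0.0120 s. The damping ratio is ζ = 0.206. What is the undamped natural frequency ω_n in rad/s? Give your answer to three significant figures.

Peak time t_p = π/ω_d, so ω_d = π/t_p = π/0.0120 = 262 rad/s.
ω_n = ω_d/√(1−ζ²) = 262/√0.958 = 268 rad/s.

ω_n ≈ 268 rad/s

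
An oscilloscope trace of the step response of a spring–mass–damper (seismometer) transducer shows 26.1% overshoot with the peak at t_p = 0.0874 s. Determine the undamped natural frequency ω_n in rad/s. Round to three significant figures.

ζ from %OS: ζ = |ln 0.261|/√(π²+ln²0.261) = 0.393.
t_p = π/ω_d ⇒ ω_d = 35.9 rad/s; then ω_n = ω_d/√(1−ζ²) = 39.1 rad/s.

ω_n ≈ 39.1 rad/s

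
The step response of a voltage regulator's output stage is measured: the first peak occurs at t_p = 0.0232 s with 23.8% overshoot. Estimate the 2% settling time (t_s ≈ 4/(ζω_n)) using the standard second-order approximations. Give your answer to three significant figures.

The overshoot fixes ζ = −ln(OS)/√(π²+ln²(OS)) = 0.416.
From t_p = π/ω_d, ω_d = π/0.0232 = 135 rad/s, so ω_n = ω_d/√(1−ζ²) = 149 rad/s.
t_s ≈ 4/(ζω_n) = 4/(0.416·149) = 0.0646 s.

t_s ≈ 0.0646 s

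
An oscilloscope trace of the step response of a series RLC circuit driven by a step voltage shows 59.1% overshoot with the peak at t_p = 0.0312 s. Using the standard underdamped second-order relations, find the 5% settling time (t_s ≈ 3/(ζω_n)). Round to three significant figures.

From the overshoot, ζ = −ln(OS)/√(π²+ln²(OS)) = 0.165.
From t_p = π/ω_d, ω_d = π/0.0312 = 101 rad/s, so ω_n = ω_d/√(1−ζ²) = 102 rad/s.
t_s ≈ 3/(ζω_n) = 3/(0.165·102) = 0.178 s.

t_s ≈ 0.178 s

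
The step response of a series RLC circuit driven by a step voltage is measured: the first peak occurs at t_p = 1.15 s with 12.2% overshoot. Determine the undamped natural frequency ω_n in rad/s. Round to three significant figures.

ω_n ≈ 3.29 rad/s

ζ from %OS: ζ = |ln 0.122|/√(π²+ln²0.122) = 0.556.
From t_p = π/ω_d, ω_d = π/1.15 = 2.73 rad/s, so ω_n = ω_d/√(1−ζ²) = 3.29 rad/s.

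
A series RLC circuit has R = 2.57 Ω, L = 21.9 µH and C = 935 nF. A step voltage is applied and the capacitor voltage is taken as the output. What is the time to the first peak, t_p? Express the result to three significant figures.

For a series RLC circuit (capacitor voltage as output), ω_n = 1/√(LC) = 1/√(21.9 µH · 935 nF) = 221000 rad/s.
ζ = (R/2)·√(C/L) = (2.57/2)·√(935 nF/21.9 µH) = 0.266.
The damped frequency ω_d = ω_n√(1−ζ²) = 213000 rad/s. t_p = π/ω_d = 0.0000147 s.

t_p ≈ 0.0000147 s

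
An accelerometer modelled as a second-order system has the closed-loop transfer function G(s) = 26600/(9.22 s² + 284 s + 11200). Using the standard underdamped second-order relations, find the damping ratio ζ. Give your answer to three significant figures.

ζ ≈ 0.442

Dividing through by 9.22: denominator becomes s² + 30.80 s + 1215.
So ω_n = √1215 = 34.9 rad/s and ζ = 30.80/(2·34.9) = 0.442.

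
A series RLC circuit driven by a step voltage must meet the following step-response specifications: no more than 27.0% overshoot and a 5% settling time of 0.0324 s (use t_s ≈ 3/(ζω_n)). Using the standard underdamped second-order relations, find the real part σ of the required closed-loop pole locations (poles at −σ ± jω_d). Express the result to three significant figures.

The settling-time spec alone fixes σ = ζω_n = 3/t_s = 3/0.0324 = 92.6.
(Overshoot then fixes ζ = 0.385 and hence ω_d = σ·√(1−ζ²)/ζ = 222 rad/s.)

σ ≈ 92.6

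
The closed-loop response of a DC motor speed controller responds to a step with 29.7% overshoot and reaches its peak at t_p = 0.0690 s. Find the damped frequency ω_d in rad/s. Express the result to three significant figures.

t_p = π/ω_d, so ω_d = π/0.0690 = 45.5 rad/s.

ω_d ≈ 45.5 rad/s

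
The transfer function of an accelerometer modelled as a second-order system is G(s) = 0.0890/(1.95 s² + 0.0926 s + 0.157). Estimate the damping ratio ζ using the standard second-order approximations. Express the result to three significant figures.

Dividing through by 1.95: denominator becomes s² + 0.04749 s + 0.08051.
So ω_n = √0.08051 = 0.284 rad/s and ζ = 0.04749/(2·0.284) = 0.0837.

ζ ≈ 0.0837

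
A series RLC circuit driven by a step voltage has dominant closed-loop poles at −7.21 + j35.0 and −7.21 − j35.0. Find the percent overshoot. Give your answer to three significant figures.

%OS ≈ 52.4%

With σ = 7.21, ω_d = 35.0: ω_n = √(σ²+ω_d²) = 35.7 rad/s, ζ = σ/ω_n = 0.202.
Overshoot: exp(−π·0.202/√(1−0.202²)) = 0.524, i.e. 52.4%.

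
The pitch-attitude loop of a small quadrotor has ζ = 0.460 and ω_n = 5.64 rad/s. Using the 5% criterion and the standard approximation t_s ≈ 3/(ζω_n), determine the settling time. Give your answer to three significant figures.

t_s ≈ 1.16 s

t_s ≈ 3/(ζω_n) = 3/(0.460 × 5.64) = 1.16 s.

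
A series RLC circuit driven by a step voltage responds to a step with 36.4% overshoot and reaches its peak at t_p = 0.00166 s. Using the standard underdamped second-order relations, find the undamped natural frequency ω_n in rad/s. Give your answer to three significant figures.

The overshoot fixes ζ = −ln(OS)/√(π²+ln²(OS)) = 0.306.
t_p = π/ω_d ⇒ ω_d = 1890 rad/s; then ω_n = ω_d/√(1−ζ²) = 1990 rad/s.

ω_n ≈ 1990 rad/s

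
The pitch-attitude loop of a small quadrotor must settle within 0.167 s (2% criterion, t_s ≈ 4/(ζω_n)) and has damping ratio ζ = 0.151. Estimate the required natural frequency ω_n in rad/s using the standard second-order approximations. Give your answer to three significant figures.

ω_n ≈ 159 rad/s

Rearranging t_s ≈ 4/(ζω_n) gives ω_n = 4/(ζ·t_s) = 4/(0.151 × 0.167) = 159 rad/s.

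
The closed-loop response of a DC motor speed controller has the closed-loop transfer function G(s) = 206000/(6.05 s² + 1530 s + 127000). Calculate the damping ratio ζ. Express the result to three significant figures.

ζ ≈ 0.873

Dividing through by 6.05: denominator becomes s² + 252.9 s + 20990.
So ω_n = √20990 = 145 rad/s and ζ = 252.9/(2·145) = 0.873.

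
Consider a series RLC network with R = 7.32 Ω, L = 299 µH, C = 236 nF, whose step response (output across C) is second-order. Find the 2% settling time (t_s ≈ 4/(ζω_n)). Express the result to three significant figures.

For a series RLC circuit (capacitor voltage as output), ω_n = 1/√(LC) = 1/√(299 µH · 236 nF) = 119000 rad/s.
ζ = (R/2)·√(C/L) = (7.32/2)·√(236 nF/299 µH) = 0.103.
t_s ≈ 4/(ζω_n) = 0.000327 s.

t_s ≈ 0.000327 s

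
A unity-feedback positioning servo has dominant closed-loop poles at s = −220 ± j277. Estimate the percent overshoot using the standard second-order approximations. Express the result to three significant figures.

With σ = 220, ω_d = 277: ω_n = √(σ²+ω_d²) = 354 rad/s, ζ = σ/ω_n = 0.622.
Overshoot: exp(−π·0.622/√(1−0.622²)) = 0.0825, i.e. 8.25%.

%OS ≈ 8.25%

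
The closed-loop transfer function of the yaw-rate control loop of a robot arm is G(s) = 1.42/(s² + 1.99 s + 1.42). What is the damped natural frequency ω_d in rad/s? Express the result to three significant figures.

Comparing the denominator to s² + 2ζω_n s + ω_n²: ω_n = √1.42 = 1.19 rad/s, and 2ζω_n = 1.99 so ζ = 1.99/(2·1.19) = 0.835.
The damped frequency ω_d = ω_n√(1−ζ²) = 0.656 rad/s.

ω_d ≈ 0.656 rad/s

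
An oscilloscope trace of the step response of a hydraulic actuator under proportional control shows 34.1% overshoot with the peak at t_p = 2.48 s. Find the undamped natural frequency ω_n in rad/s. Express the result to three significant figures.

ω_n ≈ 1.34 rad/s

ζ from %OS: ζ = |ln 0.341|/√(π²+ln²0.341) = 0.324.
From t_p = π/ω_d, ω_d = π/2.48 = 1.27 rad/s, so ω_n = ω_d/√(1−ζ²) = 1.34 rad/s.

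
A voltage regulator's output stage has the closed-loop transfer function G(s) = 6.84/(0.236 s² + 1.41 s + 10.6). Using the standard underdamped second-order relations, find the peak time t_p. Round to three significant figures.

Dividing through by 0.236: denominator becomes s² + 5.975 s + 44.92.
So ω_n = √44.92 = 6.70 rad/s and ζ = 5.975/(2·6.70) = 0.446.
ω_d = ω_n√(1−ζ²) = 6.00 rad/s. t_p = π/ω_d = 0.524 s.

t_p ≈ 0.524 s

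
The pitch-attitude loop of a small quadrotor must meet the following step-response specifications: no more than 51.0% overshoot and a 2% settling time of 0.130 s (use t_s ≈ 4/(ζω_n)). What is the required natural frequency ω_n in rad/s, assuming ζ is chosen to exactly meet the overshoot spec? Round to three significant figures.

ω_n ≈ 147 rad/s

ζ = −ln(OS)/√(π² + (ln OS)²). With OS = 0.510, ln OS = −0.6733 and ζ = 0.6733/3.213 = 0.210.
From t_s ≈ 4/(ζω_n): ω_n = 4/(ζ·t_s) = 4/(0.210·0.130) = 147 rad/s.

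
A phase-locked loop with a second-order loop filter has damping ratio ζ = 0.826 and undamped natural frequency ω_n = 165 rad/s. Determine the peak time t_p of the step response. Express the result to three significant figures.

The damped frequency is ω_d = ω_n√(1−ζ²) = 165·√(1−0.682) = 93.0 rad/s.
Peak time t_p = π/ω_d = π/93.0 = 0.0338 s.

t_p ≈ 0.0338 s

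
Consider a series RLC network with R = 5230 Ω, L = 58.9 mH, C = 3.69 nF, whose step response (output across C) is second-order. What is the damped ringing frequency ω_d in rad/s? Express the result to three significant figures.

For a series RLC circuit (capacitor voltage as output), ω_n = 1/√(LC) = 1/√(58.9 mH · 3.69 nF) = 67800 rad/s.
ζ = (R/2)·√(C/L) = (5230/2)·√(3.69 nF/58.9 mH) = 0.655.
ω_d = 67800·√(1 − 0.655²) = 51300 rad/s.

ω_d ≈ 51300 rad/s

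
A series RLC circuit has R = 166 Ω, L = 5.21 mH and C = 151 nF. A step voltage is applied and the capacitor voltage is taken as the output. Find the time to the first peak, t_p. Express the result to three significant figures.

t_p ≈ 0.0000985 s

For a series RLC circuit (capacitor voltage as output), ω_n = 1/√(LC) = 1/√(5.21 mH · 151 nF) = 35700 rad/s.
ζ = (R/2)·√(C/L) = (166/2)·√(151 nF/5.21 mH) = 0.447.
The damped frequency ω_d = ω_n√(1−ζ²) = 31900 rad/s. t_p = π/ω_d = 0.0000985 s.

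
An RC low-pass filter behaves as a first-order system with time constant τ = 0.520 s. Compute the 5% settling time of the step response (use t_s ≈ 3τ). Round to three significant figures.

t_s ≈ 3τ = 1.56 s.

t_s ≈ 1.56 s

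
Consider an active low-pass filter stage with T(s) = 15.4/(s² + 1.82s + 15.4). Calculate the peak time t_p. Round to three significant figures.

Comparing the denominator to s² + 2ζω_n s + ω_n²: ω_n = √15.4 = 3.92 rad/s, and 2ζω_n = 1.82 so ζ = 1.82/(2·3.92) = 0.232.
The damped frequency ω_d = ω_n√(1−ζ²) = 3.82 rad/s. Then t_p = π/ω_d = 0.823 s.

t_p ≈ 0.823 s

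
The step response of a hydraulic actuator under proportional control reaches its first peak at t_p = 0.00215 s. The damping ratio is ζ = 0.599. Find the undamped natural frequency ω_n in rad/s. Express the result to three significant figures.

Peak time t_p = π/ω_d, so ω_d = π/t_p = π/0.00215 = 1460 rad/s.
ω_n = ω_d/√(1−ζ²) = 1460/√0.641 = 1820 rad/s.

ω_n ≈ 1820 rad/s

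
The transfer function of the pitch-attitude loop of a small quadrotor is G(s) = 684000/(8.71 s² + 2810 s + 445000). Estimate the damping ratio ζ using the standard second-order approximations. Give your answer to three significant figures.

Dividing through by 8.71: denominator becomes s² + 322.6 s + 51090.
So ω_n = √51090 = 226 rad/s and ζ = 322.6/(2·226) = 0.714.

ζ ≈ 0.714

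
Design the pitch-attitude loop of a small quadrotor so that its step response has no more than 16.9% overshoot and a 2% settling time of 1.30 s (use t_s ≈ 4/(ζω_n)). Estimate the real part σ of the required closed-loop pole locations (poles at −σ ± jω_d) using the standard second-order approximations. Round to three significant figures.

σ ≈ 3.08

The settling-time spec alone fixes σ = ζω_n = 4/t_s = 4/1.30 = 3.08.
(Overshoot then fixes ζ = 0.493 and hence ω_d = σ·√(1−ζ²)/ζ = 5.44 rad/s.)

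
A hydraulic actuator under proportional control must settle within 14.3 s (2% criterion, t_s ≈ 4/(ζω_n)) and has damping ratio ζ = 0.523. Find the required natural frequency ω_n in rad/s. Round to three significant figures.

Rearranging t_s ≈ 4/(ζω_n) gives ω_n = 4/(ζ·t_s) = 4/(0.523 × 14.3) = 0.535 rad/s.

ω_n ≈ 0.535 rad/s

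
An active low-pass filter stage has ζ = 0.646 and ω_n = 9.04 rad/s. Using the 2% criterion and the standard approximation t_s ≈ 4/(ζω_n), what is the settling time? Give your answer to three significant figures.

t_s ≈ 4/(ζω_n) = 4/(0.646 × 9.04) = 0.685 s.

t_s ≈ 0.685 s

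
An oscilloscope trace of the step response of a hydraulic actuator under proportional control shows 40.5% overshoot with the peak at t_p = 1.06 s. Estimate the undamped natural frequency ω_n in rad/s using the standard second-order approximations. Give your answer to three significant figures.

From the overshoot, ζ = −ln(OS)/√(π²+ln²(OS)) = 0.276.
From t_p = π/ω_d, ω_d = π/1.06 = 2.96 rad/s, so ω_n = ω_d/√(1−ζ²) = 3.08 rad/s.

ω_n ≈ 3.08 rad/s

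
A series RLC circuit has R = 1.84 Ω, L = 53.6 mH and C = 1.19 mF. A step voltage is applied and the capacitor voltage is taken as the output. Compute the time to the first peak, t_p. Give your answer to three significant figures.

For a series RLC circuit (capacitor voltage as output), ω_n = 1/√(LC) = 1/√(53.6 mH · 1.19 mF) = 125 rad/s.
ζ = (R/2)·√(C/L) = (1.84/2)·√(1.19 mF/53.6 mH) = 0.137.
The damped frequency ω_d = ω_n√(1−ζ²) = 124 rad/s. t_p = π/ω_d = 0.0253 s.

t_p ≈ 0.0253 s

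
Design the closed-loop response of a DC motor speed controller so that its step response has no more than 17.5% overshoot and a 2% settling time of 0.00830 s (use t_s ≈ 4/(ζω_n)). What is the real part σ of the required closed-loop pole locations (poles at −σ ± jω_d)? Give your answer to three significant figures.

The settling-time spec alone fixes σ = ζω_n = 4/t_s = 4/0.00830 = 482.
(Overshoot then fixes ζ = 0.485 and hence ω_d = σ·√(1−ζ²)/ζ = 869 rad/s.)

σ ≈ 482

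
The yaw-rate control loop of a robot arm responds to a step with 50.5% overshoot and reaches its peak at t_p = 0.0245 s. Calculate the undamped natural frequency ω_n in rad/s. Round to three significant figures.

ω_n ≈ 131 rad/s

From the overshoot, ζ = −ln(OS)/√(π²+ln²(OS)) = 0.213.
From t_p = π/ω_d, ω_d = π/0.0245 = 128 rad/s, so ω_n = ω_d/√(1−ζ²) = 131 rad/s.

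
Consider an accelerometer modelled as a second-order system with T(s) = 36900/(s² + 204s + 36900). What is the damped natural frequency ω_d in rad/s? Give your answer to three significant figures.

Comparing the denominator to s² + 2ζω_n s + ω_n²: ω_n = √36900 = 192 rad/s, and 2ζω_n = 204 so ζ = 204/(2·192) = 0.531.
ω_d = ω_n√(1−ζ²) = 163 rad/s.

ω_d ≈ 163 rad/s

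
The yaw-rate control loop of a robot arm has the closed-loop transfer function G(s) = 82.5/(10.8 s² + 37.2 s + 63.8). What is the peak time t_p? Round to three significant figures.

t_p ≈ 1.83 s

Dividing through by 10.8: denominator becomes s² + 3.444 s + 5.907.
So ω_n = √5.907 = 2.43 rad/s and ζ = 3.444/(2·2.43) = 0.709.
The damped frequency ω_d = ω_n√(1−ζ²) = 1.72 rad/s. t_p = π/ω_d = 1.83 s.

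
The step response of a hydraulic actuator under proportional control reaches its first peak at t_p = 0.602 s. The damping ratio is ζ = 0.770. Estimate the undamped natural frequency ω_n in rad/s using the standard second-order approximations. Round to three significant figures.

ω_n ≈ 8.18 rad/s

Peak time t_p = π/ω_d, so ω_d = π/t_p = π/0.602 = 5.22 rad/s.
ω_n = ω_d/√(1−ζ²) = 5.22/√0.407 = 8.18 rad/s.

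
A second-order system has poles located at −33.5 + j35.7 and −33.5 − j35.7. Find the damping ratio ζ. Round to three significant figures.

The poles are at −σ ± jω_d with σ = 33.5 and ω_d = 35.7, so ω_n = √(σ²+ω_d²) = 49.0 rad/s and ζ = σ/ω_n = 0.684.

ζ ≈ 0.684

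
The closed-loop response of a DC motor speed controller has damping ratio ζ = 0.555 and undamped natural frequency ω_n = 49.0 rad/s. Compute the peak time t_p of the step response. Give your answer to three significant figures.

t_p ≈ 0.0771 s

The damped frequency is ω_d = ω_n√(1−ζ²) = 49.0·√(1−0.308) = 40.8 rad/s.
Peak time t_p = π/ω_d = π/40.8 = 0.0771 s.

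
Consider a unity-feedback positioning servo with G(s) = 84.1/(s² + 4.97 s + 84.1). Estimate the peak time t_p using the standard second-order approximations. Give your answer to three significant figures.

t_p ≈ 0.356 s

Matching coefficients with s² + 2ζω_n s + ω_n² gives ω_n² = 84.1 ⇒ ω_n = 9.17 rad/s, and ζ = 4.97/(2ω_n) = 0.271.
ω_d = 9.17·√(1 − 0.271²) = 8.83 rad/s. Then t_p = π/ω_d = 0.356 s.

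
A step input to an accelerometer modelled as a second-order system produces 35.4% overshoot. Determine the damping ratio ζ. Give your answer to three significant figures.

ζ = −ln(OS)/√(π² + (ln OS)²). With OS = 0.354, ln OS = −1.038 and ζ = 1.038/3.309 = 0.314.

ζ ≈ 0.314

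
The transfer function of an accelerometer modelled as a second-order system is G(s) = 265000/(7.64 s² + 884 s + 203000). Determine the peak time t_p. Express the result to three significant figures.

t_p ≈ 0.0206 s

Dividing through by 7.64: denominator becomes s² + 115.7 s + 26570.
So ω_n = √26570 = 163 rad/s and ζ = 115.7/(2·163) = 0.355.
ω_d = 163·√(1 − 0.355²) = 152 rad/s. t_p = π/ω_d = 0.0206 s.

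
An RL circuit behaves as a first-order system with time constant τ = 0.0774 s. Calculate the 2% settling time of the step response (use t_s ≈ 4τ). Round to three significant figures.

t_s ≈ 0.310 s

t_s ≈ 4τ = 0.310 s.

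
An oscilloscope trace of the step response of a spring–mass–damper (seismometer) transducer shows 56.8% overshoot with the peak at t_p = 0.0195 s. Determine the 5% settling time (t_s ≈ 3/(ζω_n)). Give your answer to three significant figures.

The overshoot fixes ζ = −ln(OS)/√(π²+ln²(OS)) = 0.177.
t_p = π/ω_d ⇒ ω_d = 161 rad/s; then ω_n = ω_d/√(1−ζ²) = 164 rad/s.
t_s ≈ 3/(ζω_n) = 3/(0.177·164) = 0.103 s.

t_s ≈ 0.103 s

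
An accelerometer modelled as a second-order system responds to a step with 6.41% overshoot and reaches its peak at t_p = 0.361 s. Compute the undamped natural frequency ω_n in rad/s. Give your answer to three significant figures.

ω_n ≈ 11.6 rad/s

ζ from %OS: ζ = |ln 0.0641|/√(π²+ln²0.0641) = 0.658.
t_p = π/ω_d ⇒ ω_d = 8.70 rad/s; then ω_n = ω_d/√(1−ζ²) = 11.6 rad/s.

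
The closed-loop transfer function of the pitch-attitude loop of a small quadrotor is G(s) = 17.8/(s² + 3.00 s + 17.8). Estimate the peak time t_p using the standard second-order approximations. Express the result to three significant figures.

ω_n = √17.8 = 4.22 rad/s; ζ = 3.00/(2·4.22) = 0.356.
ω_d = ω_n√(1−ζ²) = 3.94 rad/s. Then t_p = π/ω_d = 0.797 s.

t_p ≈ 0.797 s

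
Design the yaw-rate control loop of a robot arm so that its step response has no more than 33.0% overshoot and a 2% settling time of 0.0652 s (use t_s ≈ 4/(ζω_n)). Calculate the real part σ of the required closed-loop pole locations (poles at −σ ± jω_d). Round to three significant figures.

σ ≈ 61.3

The settling-time spec alone fixes σ = ζω_n = 4/t_s = 4/0.0652 = 61.3.
(Overshoot then fixes ζ = 0.333 and hence ω_d = σ·√(1−ζ²)/ζ = 174 rad/s.)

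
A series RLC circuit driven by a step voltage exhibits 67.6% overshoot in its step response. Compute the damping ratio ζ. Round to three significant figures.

ζ ≈ 0.124

ζ = −ln(OS)/√(π² + (ln OS)²). With OS = 0.676, ln OS = −0.3916 and ζ = 0.3916/3.166 = 0.124.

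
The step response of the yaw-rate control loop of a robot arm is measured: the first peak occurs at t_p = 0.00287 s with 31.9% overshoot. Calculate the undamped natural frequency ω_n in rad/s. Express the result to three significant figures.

ζ from %OS: ζ = |ln 0.319|/√(π²+ln²0.319) = 0.342.
From t_p = π/ω_d, ω_d = π/0.00287 = 1090 rad/s, so ω_n = ω_d/√(1−ζ²) = 1160 rad/s.

ω_n ≈ 1160 rad/s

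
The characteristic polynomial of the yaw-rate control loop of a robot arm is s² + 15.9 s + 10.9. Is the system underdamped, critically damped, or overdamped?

overdamped

a² − 4b = 210 > 0 (two distinct real roots); the system is overdamped.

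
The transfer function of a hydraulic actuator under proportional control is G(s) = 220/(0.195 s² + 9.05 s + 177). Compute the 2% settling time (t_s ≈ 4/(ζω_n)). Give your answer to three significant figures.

t_s ≈ 0.172 s

Dividing through by 0.195: denominator becomes s² + 46.41 s + 907.7.
So ω_n = √907.7 = 30.1 rad/s and ζ = 46.41/(2·30.1) = 0.770.
t_s ≈ 4/(ζω_n) = 0.172 s.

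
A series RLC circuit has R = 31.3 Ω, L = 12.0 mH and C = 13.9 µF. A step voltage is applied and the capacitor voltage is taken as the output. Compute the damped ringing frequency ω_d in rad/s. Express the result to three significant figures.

For a series RLC circuit (capacitor voltage as output), ω_n = 1/√(LC) = 1/√(12.0 mH · 13.9 µF) = 2450 rad/s.
ζ = (R/2)·√(C/L) = (31.3/2)·√(13.9 µF/12.0 mH) = 0.533.
The damped frequency ω_d = ω_n√(1−ζ²) = 2070 rad/s.

ω_d ≈ 2070 rad/s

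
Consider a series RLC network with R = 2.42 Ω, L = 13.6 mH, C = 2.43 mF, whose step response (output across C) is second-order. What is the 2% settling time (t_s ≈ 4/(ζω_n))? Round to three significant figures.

For a series RLC circuit (capacitor voltage as output), ω_n = 1/√(LC) = 1/√(13.6 mH · 2.43 mF) = 174 rad/s.
ζ = (R/2)·√(C/L) = (2.42/2)·√(2.43 mF/13.6 mH) = 0.511.
t_s ≈ 4/(ζω_n) = 0.0450 s.

t_s ≈ 0.0450 s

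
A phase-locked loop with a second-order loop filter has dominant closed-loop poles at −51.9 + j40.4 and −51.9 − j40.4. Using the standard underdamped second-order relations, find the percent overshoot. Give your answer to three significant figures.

|pole| = ω_n = √(51.9² + 40.4²) = 65.8 rad/s; ζ = cos θ = σ/ω_n = 0.789.
%OS = 100 e^{−πζ/√(1−ζ²)} with ζ = 0.789 gives 1.77%.

%OS ≈ 1.77%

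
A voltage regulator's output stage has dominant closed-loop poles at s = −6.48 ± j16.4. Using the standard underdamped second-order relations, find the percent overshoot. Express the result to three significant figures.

%OS ≈ 28.9%

|pole| = ω_n = √(6.48² + 16.4²) = 17.6 rad/s; ζ = cos θ = σ/ω_n = 0.367.
%OS = 100·exp(−πζ/√(1−ζ²)) = 28.9%.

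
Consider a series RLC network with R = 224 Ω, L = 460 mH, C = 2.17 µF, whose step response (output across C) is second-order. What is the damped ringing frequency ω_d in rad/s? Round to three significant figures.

ω_d ≈ 971 rad/s

For a series RLC circuit (capacitor voltage as output), ω_n = 1/√(LC) = 1/√(460 mH · 2.17 µF) = 1000 rad/s.
ζ = (R/2)·√(C/L) = (224/2)·√(2.17 µF/460 mH) = 0.243.
The damped frequency ω_d = ω_n√(1−ζ²) = 971 rad/s.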